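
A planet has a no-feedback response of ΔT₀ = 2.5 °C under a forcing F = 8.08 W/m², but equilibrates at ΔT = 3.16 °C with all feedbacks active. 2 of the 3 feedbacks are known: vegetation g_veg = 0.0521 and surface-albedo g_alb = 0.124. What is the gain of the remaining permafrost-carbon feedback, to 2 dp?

Amplification A = ΔT/ΔT₀ = 3.16/2.5 = 1.264.
Total gain g = 1 − 1/A = 1 − 1/1.264 = 0.2089.
Known gains sum to 0.0521 + 0.124 = 0.1761.
g_pf = 0.2089 − 0.1761 = 0.03.

0.03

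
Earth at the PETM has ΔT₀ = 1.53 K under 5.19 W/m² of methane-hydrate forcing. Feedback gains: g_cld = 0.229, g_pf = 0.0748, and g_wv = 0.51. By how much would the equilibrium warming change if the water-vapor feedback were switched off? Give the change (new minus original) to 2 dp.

Original: g = 0.8138, ΔT = 1.53/(1−0.8138) = 8.2170 K.
Without water-vapor: g' = 0.3038, ΔT' = 1.53/(1−0.3038) = 2.1976 K.
Change = 2.1976 − 8.2170 = -6.02 K.

-6.02 K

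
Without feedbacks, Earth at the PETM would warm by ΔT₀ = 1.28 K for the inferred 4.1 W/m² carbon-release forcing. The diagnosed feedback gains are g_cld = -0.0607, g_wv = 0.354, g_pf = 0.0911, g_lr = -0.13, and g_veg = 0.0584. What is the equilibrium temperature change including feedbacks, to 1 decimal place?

Total gain g = -0.0607 + 0.354 + 0.0911 − 0.13 + 0.0584 = 0.3128.
Amplification A = 1/(1 − 0.3128) = 1.455.
ΔT = 1.28 × 1.455 = 1.9 K.

1.9 K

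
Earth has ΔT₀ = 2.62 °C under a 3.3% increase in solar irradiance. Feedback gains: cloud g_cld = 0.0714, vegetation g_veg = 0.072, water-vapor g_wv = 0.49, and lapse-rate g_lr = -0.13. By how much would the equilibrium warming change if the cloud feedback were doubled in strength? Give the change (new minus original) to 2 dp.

0.89 °C

Original: g = 0.5034, ΔT = 2.62/(1−0.5034) = 5.2759 °C.
With doubled cloud: g' = 0.5748, ΔT' = 2.62/(1−0.5748) = 6.1618 °C.
Change = 6.1618 − 5.2759 = 0.89 °C.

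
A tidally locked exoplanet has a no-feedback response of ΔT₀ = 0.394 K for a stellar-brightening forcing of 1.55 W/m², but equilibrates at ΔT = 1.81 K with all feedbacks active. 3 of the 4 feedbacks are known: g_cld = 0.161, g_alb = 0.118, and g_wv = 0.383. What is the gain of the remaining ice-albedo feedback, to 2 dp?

0.12

Amplification A = ΔT/ΔT₀ = 1.81/0.394 = 4.594.
Total gain g = 1 − 1/A = 1 − 1/4.594 = 0.7823.
Known gains sum to 0.161 + 0.118 + 0.383 = 0.662.
g_ice = 0.7823 − 0.662 = 0.12.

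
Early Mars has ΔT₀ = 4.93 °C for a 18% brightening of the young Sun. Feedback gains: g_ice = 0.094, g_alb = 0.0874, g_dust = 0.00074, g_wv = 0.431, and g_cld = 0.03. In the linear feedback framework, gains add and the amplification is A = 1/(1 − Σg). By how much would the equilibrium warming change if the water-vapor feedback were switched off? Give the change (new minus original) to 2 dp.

-7.56 °C

Original: g = 0.64314, ΔT = 4.93/(1−0.64314) = 13.8149 °C.
Without water-vapor: g' = 0.21214, ΔT' = 4.93/(1−0.21214) = 6.2575 °C.
Change = 6.2575 − 13.8149 = -7.56 °C.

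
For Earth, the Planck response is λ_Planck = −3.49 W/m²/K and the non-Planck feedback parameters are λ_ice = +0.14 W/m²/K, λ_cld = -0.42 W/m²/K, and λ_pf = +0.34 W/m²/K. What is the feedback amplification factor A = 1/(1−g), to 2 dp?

Convert to gains: g_ice = 0.14/3.49 = 0.04011; g_cld = -0.42/3.49 = -0.1203; g_pf = 0.34/3.49 = 0.09742.
Total gain g = 0.01723.
A = 1/(1 − 0.01723) = 1.02.

1.02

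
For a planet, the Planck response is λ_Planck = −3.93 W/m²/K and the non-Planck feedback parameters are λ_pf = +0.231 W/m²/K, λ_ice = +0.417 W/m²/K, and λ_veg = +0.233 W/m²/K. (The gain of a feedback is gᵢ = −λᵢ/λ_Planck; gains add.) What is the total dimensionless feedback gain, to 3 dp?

Convert to gains: g_pf = 0.231/3.93 = 0.05878; g_ice = 0.417/3.93 = 0.1061; g_veg = 0.233/3.93 = 0.05929.
Total gain g = 0.22417.

0.224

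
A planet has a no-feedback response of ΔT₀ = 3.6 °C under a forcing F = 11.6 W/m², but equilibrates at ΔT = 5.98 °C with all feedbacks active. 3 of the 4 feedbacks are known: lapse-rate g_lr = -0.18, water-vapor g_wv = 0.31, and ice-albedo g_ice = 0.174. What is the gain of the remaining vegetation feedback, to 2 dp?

0.09

Amplification A = ΔT/ΔT₀ = 5.98/3.6 = 1.661.
Total gain g = 1 − 1/A = 1 − 1/1.661 = 0.398.
Known gains sum to -0.18 + 0.31 + 0.174 = 0.304.
g_veg = 0.398 − 0.304 = 0.09.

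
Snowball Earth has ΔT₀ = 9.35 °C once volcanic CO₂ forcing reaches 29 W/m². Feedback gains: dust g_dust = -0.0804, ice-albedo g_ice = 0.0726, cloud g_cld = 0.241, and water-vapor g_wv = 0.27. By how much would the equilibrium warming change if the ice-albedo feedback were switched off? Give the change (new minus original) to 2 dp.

Original: g = 0.5032, ΔT = 9.35/(1−0.5032) = 18.8205 °C.
Without ice-albedo: g' = 0.4306, ΔT' = 9.35/(1−0.4306) = 16.4208 °C.
Change = 16.4208 − 18.8205 = -2.40 °C.

-2.40 °C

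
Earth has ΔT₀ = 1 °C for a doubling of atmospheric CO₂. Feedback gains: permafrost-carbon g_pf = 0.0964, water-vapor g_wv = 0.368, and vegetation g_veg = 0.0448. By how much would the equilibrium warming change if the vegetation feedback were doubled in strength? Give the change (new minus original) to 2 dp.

Original: g = 0.5092, ΔT = 1/(1−0.5092) = 2.0375 °C.
With doubled vegetation: g' = 0.554, ΔT' = 1/(1−0.554) = 2.2422 °C.
Change = 2.2422 − 2.0375 = 0.20 °C.

0.20 °C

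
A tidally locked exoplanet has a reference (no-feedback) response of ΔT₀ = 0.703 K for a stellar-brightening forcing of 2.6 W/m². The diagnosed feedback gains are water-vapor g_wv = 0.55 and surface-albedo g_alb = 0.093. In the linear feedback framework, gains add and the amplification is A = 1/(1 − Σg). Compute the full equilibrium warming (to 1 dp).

2.0 K

Total gain g = 0.55 + 0.093 = 0.643.
Amplification A = 1/(1 − 0.643) = 2.801.
ΔT = 0.703 × 2.801 = 2.0 K.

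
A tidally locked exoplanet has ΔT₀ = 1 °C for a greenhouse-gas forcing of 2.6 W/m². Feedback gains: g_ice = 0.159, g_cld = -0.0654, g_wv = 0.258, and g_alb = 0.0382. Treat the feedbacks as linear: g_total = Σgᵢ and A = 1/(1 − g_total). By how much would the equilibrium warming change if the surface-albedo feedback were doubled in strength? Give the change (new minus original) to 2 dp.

0.11 °C

Original: g = 0.3898, ΔT = 1/(1−0.3898) = 1.6388 °C.
With doubled surface-albedo: g' = 0.428, ΔT' = 1/(1−0.428) = 1.7483 °C.
Change = 1.7483 − 1.6388 = 0.11 °C.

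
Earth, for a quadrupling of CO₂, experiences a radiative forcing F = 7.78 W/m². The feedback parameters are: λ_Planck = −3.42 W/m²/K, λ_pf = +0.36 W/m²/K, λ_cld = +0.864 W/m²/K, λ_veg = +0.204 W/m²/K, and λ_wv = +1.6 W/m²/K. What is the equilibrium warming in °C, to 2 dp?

Net feedback parameter λ = (−3.42) + (+0.36) + (+0.864) + (+0.204) + (+1.6) = -0.392 W/m²/K.
ΔT = −F/λ = −7.78/(-0.392) = 19.85 °C.

19.85 °C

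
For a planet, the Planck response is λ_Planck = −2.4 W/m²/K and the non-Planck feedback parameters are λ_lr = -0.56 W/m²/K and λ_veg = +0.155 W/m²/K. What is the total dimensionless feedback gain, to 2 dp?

-0.17

Convert to gains: g_lr = -0.56/2.4 = -0.2333; g_veg = 0.155/2.4 = 0.06458.
Total gain g = -0.16872.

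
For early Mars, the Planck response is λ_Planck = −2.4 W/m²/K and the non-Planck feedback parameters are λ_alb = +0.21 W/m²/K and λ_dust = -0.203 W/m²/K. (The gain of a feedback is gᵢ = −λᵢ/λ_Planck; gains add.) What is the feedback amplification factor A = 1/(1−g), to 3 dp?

1.003

Convert to gains: g_alb = 0.21/2.4 = 0.0875; g_dust = -0.203/2.4 = -0.08458.
Total gain g = 0.00292.
A = 1/(1 − 0.00292) = 1.003.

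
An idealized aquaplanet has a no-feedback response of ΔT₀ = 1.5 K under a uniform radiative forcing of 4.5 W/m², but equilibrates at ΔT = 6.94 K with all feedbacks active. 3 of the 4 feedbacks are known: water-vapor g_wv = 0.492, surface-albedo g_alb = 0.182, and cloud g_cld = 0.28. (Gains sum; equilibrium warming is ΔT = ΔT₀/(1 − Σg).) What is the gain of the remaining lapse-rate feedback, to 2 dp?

Amplification A = ΔT/ΔT₀ = 6.94/1.5 = 4.627.
Total gain g = 1 − 1/A = 1 − 1/4.627 = 0.7839.
Known gains sum to 0.492 + 0.182 + 0.28 = 0.954.
g_lr = 0.7839 − 0.954 = -0.17.

-0.17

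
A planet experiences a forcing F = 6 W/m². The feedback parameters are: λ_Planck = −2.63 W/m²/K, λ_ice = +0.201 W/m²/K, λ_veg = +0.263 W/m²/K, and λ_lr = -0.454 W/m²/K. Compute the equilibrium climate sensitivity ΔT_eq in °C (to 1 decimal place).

Net feedback parameter λ = (−2.63) + (+0.201) + (+0.263) + (-0.454) = -2.62 W/m²/K.
ΔT = −F/λ = −6/(-2.62) = 2.3 °C.

2.3 °C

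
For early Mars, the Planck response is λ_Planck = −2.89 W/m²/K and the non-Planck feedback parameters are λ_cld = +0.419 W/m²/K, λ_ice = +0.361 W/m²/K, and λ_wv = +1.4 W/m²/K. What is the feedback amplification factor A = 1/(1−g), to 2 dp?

Convert to gains: g_cld = 0.419/2.89 = 0.145; g_ice = 0.361/2.89 = 0.1249; g_wv = 1.4/2.89 = 0.4844.
Total gain g = 0.7543.
A = 1/(1 − 0.7543) = 4.07.

4.07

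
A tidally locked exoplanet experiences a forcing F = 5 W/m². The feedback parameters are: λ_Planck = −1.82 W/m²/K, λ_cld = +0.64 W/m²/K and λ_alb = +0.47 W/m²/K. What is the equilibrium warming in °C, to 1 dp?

Net feedback parameter λ = (−1.82) + (+0.64) + (+0.47) = -0.71 W/m²/K.
ΔT = −F/λ = −5/(-0.71) = 7.0 °C.

7.0 °C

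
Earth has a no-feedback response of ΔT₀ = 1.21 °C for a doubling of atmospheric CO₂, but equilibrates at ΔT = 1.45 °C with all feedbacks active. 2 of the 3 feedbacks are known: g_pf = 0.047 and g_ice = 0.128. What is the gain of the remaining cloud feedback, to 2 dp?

-0.01

Amplification A = ΔT/ΔT₀ = 1.45/1.21 = 1.198.
Total gain g = 1 − 1/A = 1 − 1/1.198 = 0.1653.
Known gains sum to 0.047 + 0.128 = 0.175.
g_cld = 0.1653 − 0.175 = -0.01.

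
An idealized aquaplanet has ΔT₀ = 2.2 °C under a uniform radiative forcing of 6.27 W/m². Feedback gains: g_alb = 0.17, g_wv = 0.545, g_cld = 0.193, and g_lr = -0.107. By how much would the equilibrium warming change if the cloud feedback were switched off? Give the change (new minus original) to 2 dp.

Original: g = 0.801, ΔT = 2.2/(1−0.801) = 11.0553 °C.
Without cloud: g' = 0.608, ΔT' = 2.2/(1−0.608) = 5.6122 °C.
Change = 5.6122 − 11.0553 = -5.44 °C.

-5.44 °C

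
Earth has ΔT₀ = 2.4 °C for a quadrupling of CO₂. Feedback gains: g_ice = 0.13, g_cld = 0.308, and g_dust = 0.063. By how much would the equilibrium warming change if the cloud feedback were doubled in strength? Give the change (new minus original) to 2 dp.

7.76 °C

Original: g = 0.501, ΔT = 2.4/(1−0.501) = 4.8096 °C.
With doubled cloud: g' = 0.809, ΔT' = 2.4/(1−0.809) = 12.5654 °C.
Change = 12.5654 − 4.8096 = 7.76 °C.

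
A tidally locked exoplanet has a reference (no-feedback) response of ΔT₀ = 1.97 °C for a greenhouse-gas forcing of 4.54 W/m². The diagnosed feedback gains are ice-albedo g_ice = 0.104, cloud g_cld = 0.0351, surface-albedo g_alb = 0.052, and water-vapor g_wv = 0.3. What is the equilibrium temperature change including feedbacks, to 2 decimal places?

3.87 °C

Total gain g = 0.104 + 0.0351 + 0.052 + 0.3 = 0.4911.
Amplification A = 1/(1 − 0.4911) = 1.965.
ΔT = 1.97 × 1.965 = 3.87 °C.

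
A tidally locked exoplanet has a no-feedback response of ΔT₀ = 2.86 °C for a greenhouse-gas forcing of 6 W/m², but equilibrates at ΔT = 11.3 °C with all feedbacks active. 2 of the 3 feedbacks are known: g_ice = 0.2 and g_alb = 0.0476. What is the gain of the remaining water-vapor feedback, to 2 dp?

Amplification A = ΔT/ΔT₀ = 11.3/2.86 = 3.951.
Total gain g = 1 − 1/A = 1 − 1/3.951 = 0.7469.
Known gains sum to 0.2 + 0.0476 = 0.2476.
g_wv = 0.7469 − 0.2476 = 0.50.

0.50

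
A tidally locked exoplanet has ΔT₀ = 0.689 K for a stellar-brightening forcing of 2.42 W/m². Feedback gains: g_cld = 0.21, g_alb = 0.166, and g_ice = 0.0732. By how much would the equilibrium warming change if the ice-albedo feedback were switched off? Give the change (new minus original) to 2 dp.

Original: g = 0.4492, ΔT = 0.689/(1−0.4492) = 1.2509 K.
Without ice-albedo: g' = 0.376, ΔT' = 0.689/(1−0.376) = 1.1042 K.
Change = 1.1042 − 1.2509 = -0.15 K.

-0.15 K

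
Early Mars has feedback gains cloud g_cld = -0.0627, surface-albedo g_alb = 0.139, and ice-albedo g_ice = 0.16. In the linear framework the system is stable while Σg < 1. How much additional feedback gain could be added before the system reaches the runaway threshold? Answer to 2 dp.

0.76

Current total gain = -0.0627 + 0.139 + 0.16 = 0.2363.
Margin to runaway = 1 − 0.2363 = 0.76.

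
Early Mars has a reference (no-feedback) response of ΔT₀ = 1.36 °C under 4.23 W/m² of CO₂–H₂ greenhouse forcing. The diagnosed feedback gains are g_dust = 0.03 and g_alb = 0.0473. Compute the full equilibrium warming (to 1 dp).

Total gain g = 0.03 + 0.0473 = 0.0773.
Amplification A = 1/(1 − 0.0773) = 1.084.
ΔT = 1.36 × 1.084 = 1.5 °C.

1.5 °C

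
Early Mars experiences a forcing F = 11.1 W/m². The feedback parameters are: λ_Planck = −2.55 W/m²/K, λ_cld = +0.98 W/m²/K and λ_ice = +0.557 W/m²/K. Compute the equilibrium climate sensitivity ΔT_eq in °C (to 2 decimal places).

Net feedback parameter λ = (−2.55) + (+0.98) + (+0.557) = -1.013 W/m²/K.
ΔT = −F/λ = −11.1/(-1.013) = 10.96 °C.

10.96 °C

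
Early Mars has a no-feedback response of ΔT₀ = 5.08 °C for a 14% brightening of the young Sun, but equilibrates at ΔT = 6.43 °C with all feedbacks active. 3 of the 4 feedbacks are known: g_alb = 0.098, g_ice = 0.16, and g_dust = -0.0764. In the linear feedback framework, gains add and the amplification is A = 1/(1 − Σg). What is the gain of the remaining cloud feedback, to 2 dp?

Amplification A = ΔT/ΔT₀ = 6.43/5.08 = 1.266.
Total gain g = 1 − 1/A = 1 − 1/1.266 = 0.2101.
Known gains sum to 0.098 + 0.16 − 0.0764 = 0.1816.
g_cld = 0.2101 − 0.1816 = 0.03.

0.03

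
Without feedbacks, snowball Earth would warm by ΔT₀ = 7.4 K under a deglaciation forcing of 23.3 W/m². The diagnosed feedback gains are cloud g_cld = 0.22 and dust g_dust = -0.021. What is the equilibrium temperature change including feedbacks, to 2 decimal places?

Total gain g = 0.22 − 0.021 = 0.199.
Amplification A = 1/(1 − 0.199) = 1.248.
ΔT = 7.4 × 1.248 = 9.24 K.

9.24 K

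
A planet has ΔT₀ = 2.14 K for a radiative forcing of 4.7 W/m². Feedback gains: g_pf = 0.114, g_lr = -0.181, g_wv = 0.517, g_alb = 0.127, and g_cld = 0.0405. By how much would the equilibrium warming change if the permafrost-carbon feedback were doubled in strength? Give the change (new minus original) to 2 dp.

Original: g = 0.6175, ΔT = 2.14/(1−0.6175) = 5.5948 K.
With doubled permafrost-carbon: g' = 0.7315, ΔT' = 2.14/(1−0.7315) = 7.9702 K.
Change = 7.9702 − 5.5948 = 2.38 K.

2.38 K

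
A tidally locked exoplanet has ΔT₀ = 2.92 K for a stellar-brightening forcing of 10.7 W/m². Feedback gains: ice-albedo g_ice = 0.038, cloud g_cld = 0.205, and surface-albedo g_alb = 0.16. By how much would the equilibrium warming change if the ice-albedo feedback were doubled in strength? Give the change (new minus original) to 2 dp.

Original: g = 0.403, ΔT = 2.92/(1−0.403) = 4.8911 K.
With doubled ice-albedo: g' = 0.441, ΔT' = 2.92/(1−0.441) = 5.2236 K.
Change = 5.2236 − 4.8911 = 0.33 K.

0.33 K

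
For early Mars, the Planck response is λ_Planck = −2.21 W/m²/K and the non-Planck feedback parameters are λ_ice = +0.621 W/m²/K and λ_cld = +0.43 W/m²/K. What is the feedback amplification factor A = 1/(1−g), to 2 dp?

1.91

Convert to gains: g_ice = 0.621/2.21 = 0.281; g_cld = 0.43/2.21 = 0.1946.
Total gain g = 0.4756.
A = 1/(1 − 0.4756) = 1.91.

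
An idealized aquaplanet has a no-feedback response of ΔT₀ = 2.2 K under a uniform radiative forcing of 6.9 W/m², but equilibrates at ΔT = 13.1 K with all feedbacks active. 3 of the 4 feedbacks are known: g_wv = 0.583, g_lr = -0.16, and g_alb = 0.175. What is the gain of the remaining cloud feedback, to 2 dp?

Amplification A = ΔT/ΔT₀ = 13.1/2.2 = 5.955.
Total gain g = 1 − 1/A = 1 − 1/5.955 = 0.8321.
Known gains sum to 0.583 − 0.16 + 0.175 = 0.598.
g_cld = 0.8321 − 0.598 = 0.23.

0.23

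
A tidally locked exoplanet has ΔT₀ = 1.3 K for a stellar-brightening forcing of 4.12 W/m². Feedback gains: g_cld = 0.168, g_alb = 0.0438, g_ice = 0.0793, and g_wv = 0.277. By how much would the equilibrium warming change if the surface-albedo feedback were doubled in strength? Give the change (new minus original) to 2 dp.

0.34 K

Original: g = 0.5681, ΔT = 1.3/(1−0.5681) = 3.0100 K.
With doubled surface-albedo: g' = 0.6119, ΔT' = 1.3/(1−0.6119) = 3.3497 K.
Change = 3.3497 − 3.0100 = 0.34 K.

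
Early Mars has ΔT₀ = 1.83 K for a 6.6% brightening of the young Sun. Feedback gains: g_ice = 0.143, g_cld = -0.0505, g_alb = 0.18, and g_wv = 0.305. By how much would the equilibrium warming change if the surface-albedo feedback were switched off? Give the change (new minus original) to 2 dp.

-1.29 K

Original: g = 0.5775, ΔT = 1.83/(1−0.5775) = 4.3314 K.
Without surface-albedo: g' = 0.3975, ΔT' = 1.83/(1−0.3975) = 3.0373 K.
Change = 3.0373 − 4.3314 = -1.29 K.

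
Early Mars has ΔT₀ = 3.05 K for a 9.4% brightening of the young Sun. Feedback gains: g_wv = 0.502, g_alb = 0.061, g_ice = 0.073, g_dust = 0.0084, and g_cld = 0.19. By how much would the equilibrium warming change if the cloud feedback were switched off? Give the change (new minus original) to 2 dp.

-9.84 K

Original: g = 0.8344, ΔT = 3.05/(1−0.8344) = 18.4179 K.
Without cloud: g' = 0.6444, ΔT' = 3.05/(1−0.6444) = 8.5771 K.
Change = 8.5771 − 18.4179 = -9.84 K.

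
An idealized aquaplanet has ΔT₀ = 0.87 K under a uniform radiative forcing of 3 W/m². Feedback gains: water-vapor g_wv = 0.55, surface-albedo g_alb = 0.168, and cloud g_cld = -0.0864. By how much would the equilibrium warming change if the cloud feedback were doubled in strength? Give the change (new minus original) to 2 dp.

Original: g = 0.6316, ΔT = 0.87/(1−0.6316) = 2.3616 K.
With doubled cloud: g' = 0.5452, ΔT' = 0.87/(1−0.5452) = 1.9129 K.
Change = 1.9129 − 2.3616 = -0.45 K.

-0.45 K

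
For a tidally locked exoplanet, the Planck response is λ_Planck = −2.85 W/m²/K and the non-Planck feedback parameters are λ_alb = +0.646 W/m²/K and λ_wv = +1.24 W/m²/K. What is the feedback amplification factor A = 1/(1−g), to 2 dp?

Convert to gains: g_alb = 0.646/2.85 = 0.2267; g_wv = 1.24/2.85 = 0.4351.
Total gain g = 0.6618.
A = 1/(1 − 0.6618) = 2.96.

2.96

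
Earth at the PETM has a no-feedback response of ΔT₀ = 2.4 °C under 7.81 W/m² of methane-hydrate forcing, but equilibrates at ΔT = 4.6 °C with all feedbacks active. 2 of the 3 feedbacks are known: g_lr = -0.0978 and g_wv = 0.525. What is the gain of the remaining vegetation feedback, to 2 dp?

0.05

Amplification A = ΔT/ΔT₀ = 4.6/2.4 = 1.917.
Total gain g = 1 − 1/A = 1 − 1/1.917 = 0.4784.
Known gains sum to -0.0978 + 0.525 = 0.4272.
g_veg = 0.4784 − 0.4272 = 0.05.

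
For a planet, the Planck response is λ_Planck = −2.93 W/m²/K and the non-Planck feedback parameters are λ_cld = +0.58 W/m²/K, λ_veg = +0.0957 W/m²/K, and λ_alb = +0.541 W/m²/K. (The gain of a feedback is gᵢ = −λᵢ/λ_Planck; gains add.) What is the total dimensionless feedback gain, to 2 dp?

0.42

Convert to gains: g_cld = 0.58/2.93 = 0.198; g_veg = 0.0957/2.93 = 0.03266; g_alb = 0.541/2.93 = 0.1846.
Total gain g = 0.41526.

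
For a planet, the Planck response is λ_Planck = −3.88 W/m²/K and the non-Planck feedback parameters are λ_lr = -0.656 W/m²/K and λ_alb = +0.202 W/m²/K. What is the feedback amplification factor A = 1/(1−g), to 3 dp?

0.895

Convert to gains: g_lr = -0.656/3.88 = -0.1691; g_alb = 0.202/3.88 = 0.05206.
Total gain g = -0.11704.
A = 1/(1 + 0.11704) = 0.895.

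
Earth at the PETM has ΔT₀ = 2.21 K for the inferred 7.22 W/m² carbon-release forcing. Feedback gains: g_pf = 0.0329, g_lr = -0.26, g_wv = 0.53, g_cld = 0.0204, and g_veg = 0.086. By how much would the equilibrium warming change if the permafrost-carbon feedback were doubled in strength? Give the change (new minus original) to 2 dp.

Original: g = 0.4093, ΔT = 2.21/(1−0.4093) = 3.7413 K.
With doubled permafrost-carbon: g' = 0.4422, ΔT' = 2.21/(1−0.4422) = 3.9620 K.
Change = 3.9620 − 3.7413 = 0.22 K.

0.22 K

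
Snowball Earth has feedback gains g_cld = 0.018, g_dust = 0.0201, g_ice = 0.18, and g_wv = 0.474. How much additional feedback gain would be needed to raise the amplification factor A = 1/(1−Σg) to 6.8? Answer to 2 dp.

0.16

Current total gain = 0.6921.
Target gain for A = 6.8: g* = 1 − 1/6.8 = 0.8529.
Additional gain needed = 0.8529 − 0.6921 = 0.16.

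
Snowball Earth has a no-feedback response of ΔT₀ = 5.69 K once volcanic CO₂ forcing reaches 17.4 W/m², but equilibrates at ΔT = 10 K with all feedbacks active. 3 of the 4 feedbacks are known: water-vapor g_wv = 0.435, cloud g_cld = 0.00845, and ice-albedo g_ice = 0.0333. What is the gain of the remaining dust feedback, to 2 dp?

Amplification A = ΔT/ΔT₀ = 10/5.69 = 1.757.
Total gain g = 1 − 1/A = 1 − 1/1.757 = 0.4308.
Known gains sum to 0.435 + 0.00845 + 0.0333 = 0.47675.
g_dust = 0.4308 − 0.47675 = -0.05.

-0.05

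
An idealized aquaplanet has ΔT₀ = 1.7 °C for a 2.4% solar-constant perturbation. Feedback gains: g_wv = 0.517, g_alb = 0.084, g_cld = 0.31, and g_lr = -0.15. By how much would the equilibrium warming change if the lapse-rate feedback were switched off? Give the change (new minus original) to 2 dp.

Original: g = 0.761, ΔT = 1.7/(1−0.761) = 7.1130 °C.
Without lapse-rate: g' = 0.911, ΔT' = 1.7/(1−0.911) = 19.1011 °C.
Change = 19.1011 − 7.1130 = 11.99 °C.

11.99 °C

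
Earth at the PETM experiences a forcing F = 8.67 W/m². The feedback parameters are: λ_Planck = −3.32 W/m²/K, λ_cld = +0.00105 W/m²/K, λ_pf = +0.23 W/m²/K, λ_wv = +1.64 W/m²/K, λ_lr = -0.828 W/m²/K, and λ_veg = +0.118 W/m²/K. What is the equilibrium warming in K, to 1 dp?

Net feedback parameter λ = (−3.32) + (+0.00105) + (+0.23) + (+1.64) + (-0.828) + (+0.118) = -2.15895 W/m²/K.
ΔT = −F/λ = −8.67/(-2.15895) = 4.0 K.

4.0 K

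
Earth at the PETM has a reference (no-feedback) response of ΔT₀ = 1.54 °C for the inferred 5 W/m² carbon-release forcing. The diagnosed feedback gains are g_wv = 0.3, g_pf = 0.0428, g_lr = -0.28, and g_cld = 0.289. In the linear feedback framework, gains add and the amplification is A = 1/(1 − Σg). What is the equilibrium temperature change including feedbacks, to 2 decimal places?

Total gain g = 0.3 + 0.0428 − 0.28 + 0.289 = 0.3518.
Amplification A = 1/(1 − 0.3518) = 1.543.
ΔT = 1.54 × 1.543 = 2.38 °C.

2.38 °C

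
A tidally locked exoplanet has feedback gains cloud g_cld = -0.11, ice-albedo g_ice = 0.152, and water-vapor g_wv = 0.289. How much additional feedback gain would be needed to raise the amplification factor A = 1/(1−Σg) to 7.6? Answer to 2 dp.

Current total gain = 0.331.
Target gain for A = 7.6: g* = 1 − 1/7.6 = 0.8684.
Additional gain needed = 0.8684 − 0.331 = 0.54.

0.54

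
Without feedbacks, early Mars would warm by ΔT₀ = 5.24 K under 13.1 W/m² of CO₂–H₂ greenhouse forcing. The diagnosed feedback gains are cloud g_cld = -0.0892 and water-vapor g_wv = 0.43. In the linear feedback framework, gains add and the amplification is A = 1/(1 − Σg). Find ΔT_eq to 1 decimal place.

7.9 K

Total gain g = -0.0892 + 0.43 = 0.3408.
Amplification A = 1/(1 − 0.3408) = 1.517.
ΔT = 5.24 × 1.517 = 7.9 K.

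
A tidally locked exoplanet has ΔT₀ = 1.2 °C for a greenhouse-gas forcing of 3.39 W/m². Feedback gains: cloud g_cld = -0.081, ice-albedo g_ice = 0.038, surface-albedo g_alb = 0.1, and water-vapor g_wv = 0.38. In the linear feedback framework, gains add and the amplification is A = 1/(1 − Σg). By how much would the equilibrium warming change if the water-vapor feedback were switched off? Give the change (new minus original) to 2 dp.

Original: g = 0.437, ΔT = 1.2/(1−0.437) = 2.1314 °C.
Without water-vapor: g' = 0.057, ΔT' = 1.2/(1−0.057) = 1.2725 °C.
Change = 1.2725 − 2.1314 = -0.86 °C.

-0.86 °C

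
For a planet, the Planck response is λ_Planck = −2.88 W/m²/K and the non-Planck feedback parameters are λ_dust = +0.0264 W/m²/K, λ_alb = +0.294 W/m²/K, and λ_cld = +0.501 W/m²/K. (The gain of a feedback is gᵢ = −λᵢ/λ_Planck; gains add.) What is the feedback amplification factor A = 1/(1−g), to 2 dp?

1.40

Convert to gains: g_dust = 0.0264/2.88 = 0.009167; g_alb = 0.294/2.88 = 0.1021; g_cld = 0.501/2.88 = 0.174.
Total gain g = 0.285267.
A = 1/(1 − 0.285267) = 1.40.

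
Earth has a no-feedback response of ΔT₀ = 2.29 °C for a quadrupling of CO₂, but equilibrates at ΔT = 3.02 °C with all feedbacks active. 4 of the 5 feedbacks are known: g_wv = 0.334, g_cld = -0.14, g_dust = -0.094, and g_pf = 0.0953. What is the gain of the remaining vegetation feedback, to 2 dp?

Amplification A = ΔT/ΔT₀ = 3.02/2.29 = 1.319.
Total gain g = 1 − 1/A = 1 − 1/1.319 = 0.2418.
Known gains sum to 0.334 − 0.14 − 0.094 + 0.0953 = 0.1953.
g_veg = 0.2418 − 0.1953 = 0.05.

0.05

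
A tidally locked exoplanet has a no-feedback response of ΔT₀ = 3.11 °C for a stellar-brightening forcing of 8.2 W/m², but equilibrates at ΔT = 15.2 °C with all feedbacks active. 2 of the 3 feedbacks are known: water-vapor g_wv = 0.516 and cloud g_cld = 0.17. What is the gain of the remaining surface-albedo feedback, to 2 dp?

Amplification A = ΔT/ΔT₀ = 15.2/3.11 = 4.887.
Total gain g = 1 − 1/A = 1 − 1/4.887 = 0.7954.
Known gains sum to 0.516 + 0.17 = 0.686.
g_alb = 0.7954 − 0.686 = 0.11.

0.11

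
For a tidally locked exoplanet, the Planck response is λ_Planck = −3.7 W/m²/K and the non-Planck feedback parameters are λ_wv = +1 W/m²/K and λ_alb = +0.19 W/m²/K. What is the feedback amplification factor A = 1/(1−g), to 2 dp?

1.47

Convert to gains: g_wv = 1/3.7 = 0.2703; g_alb = 0.19/3.7 = 0.05135.
Total gain g = 0.32165.
A = 1/(1 − 0.32165) = 1.47.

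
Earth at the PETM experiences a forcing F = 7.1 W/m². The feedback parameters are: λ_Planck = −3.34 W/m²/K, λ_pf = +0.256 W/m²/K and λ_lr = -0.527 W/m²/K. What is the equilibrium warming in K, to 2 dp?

Net feedback parameter λ = (−3.34) + (+0.256) + (-0.527) = -3.611 W/m²/K.
ΔT = −F/λ = −7.1/(-3.611) = 1.97 K.

1.97 K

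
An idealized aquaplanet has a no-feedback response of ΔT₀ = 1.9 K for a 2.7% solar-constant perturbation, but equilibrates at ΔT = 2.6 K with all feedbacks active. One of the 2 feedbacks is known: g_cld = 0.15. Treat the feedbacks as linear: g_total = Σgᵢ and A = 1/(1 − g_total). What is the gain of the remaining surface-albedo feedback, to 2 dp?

0.12

Amplification A = ΔT/ΔT₀ = 2.6/1.9 = 1.368.
Total gain g = 1 − 1/A = 1 − 1/1.368 = 0.269.
The known gain is 0.15.
g_alb = 0.269 − 0.15 = 0.12.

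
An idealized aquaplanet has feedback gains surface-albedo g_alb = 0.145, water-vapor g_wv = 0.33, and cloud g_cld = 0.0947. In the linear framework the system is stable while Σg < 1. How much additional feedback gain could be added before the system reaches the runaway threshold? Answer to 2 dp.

Current total gain = 0.145 + 0.33 + 0.0947 = 0.5697.
Margin to runaway = 1 − 0.5697 = 0.43.

0.43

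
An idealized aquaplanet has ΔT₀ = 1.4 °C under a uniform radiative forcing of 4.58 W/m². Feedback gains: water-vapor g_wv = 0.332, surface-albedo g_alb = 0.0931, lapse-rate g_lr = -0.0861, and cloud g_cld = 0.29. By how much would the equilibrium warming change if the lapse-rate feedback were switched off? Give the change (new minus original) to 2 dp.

Original: g = 0.629, ΔT = 1.4/(1−0.629) = 3.7736 °C.
Without lapse-rate: g' = 0.7151, ΔT' = 1.4/(1−0.7151) = 4.9140 °C.
Change = 4.9140 − 3.7736 = 1.14 °C.

1.14 °C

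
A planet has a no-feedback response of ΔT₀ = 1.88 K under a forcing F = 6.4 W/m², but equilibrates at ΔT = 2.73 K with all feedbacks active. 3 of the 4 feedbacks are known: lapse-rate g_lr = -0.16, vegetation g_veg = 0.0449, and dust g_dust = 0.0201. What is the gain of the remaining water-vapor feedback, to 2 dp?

0.41

Amplification A = ΔT/ΔT₀ = 2.73/1.88 = 1.452.
Total gain g = 1 − 1/A = 1 − 1/1.452 = 0.3113.
Known gains sum to -0.16 + 0.0449 + 0.0201 = -0.095.
g_wv = 0.3113 + 0.095 = 0.41.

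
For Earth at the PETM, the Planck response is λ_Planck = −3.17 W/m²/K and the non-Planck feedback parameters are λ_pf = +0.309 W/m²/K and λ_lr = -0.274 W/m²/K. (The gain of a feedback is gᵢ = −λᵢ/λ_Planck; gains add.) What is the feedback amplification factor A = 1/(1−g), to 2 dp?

Convert to gains: g_pf = 0.309/3.17 = 0.09748; g_lr = -0.274/3.17 = -0.08644.
Total gain g = 0.01104.
A = 1/(1 − 0.01104) = 1.01.

1.01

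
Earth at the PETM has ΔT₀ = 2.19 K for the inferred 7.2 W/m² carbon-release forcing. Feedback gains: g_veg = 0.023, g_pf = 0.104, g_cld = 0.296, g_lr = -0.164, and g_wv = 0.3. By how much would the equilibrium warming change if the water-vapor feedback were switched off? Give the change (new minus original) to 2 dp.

-2.01 K

Original: g = 0.559, ΔT = 2.19/(1−0.559) = 4.9660 K.
Without water-vapor: g' = 0.259, ΔT' = 2.19/(1−0.259) = 2.9555 K.
Change = 2.9555 − 4.9660 = -2.01 K.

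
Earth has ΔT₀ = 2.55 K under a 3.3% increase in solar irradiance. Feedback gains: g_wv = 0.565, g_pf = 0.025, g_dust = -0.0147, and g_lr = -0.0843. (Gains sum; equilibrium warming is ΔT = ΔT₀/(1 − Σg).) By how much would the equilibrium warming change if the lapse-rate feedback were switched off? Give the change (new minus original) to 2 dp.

0.99 K

Original: g = 0.491, ΔT = 2.55/(1−0.491) = 5.0098 K.
Without lapse-rate: g' = 0.5753, ΔT' = 2.55/(1−0.5753) = 6.0042 K.
Change = 6.0042 − 5.0098 = 0.99 K.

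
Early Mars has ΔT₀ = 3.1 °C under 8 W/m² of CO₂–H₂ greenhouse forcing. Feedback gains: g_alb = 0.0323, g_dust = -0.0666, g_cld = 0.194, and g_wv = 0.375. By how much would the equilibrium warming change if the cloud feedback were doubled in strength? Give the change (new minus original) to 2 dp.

4.76 °C

Original: g = 0.5347, ΔT = 3.1/(1−0.5347) = 6.6624 °C.
With doubled cloud: g' = 0.7287, ΔT' = 3.1/(1−0.7287) = 11.4265 °C.
Change = 11.4265 − 6.6624 = 4.76 °C.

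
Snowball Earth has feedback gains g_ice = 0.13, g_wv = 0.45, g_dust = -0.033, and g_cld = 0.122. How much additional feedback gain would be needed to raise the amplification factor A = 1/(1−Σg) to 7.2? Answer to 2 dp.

0.19

Current total gain = 0.669.
Target gain for A = 7.2: g* = 1 − 1/7.2 = 0.8611.
Additional gain needed = 0.8611 − 0.669 = 0.19.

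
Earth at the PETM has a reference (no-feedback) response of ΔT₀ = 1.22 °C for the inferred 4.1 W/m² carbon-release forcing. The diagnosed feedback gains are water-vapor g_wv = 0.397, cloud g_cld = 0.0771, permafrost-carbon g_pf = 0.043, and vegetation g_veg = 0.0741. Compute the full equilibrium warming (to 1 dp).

Total gain g = 0.397 + 0.0771 + 0.043 + 0.0741 = 0.5912.
Amplification A = 1/(1 − 0.5912) = 2.446.
ΔT = 1.22 × 2.446 = 3.0 °C.

3.0 °C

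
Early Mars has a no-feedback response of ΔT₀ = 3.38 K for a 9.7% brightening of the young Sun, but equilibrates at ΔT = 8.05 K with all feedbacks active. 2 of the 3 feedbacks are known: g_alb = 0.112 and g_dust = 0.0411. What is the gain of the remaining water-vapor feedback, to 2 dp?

Amplification A = ΔT/ΔT₀ = 8.05/3.38 = 2.382.
Total gain g = 1 − 1/A = 1 − 1/2.382 = 0.5802.
Known gains sum to 0.112 + 0.0411 = 0.1531.
g_wv = 0.5802 − 0.1531 = 0.43.

0.43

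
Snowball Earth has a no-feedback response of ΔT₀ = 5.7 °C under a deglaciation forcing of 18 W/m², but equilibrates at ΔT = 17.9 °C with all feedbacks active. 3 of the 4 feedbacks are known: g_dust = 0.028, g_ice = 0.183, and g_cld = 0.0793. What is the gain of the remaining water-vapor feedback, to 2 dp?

Amplification A = ΔT/ΔT₀ = 17.9/5.7 = 3.14.
Total gain g = 1 − 1/A = 1 − 1/3.14 = 0.6815.
Known gains sum to 0.028 + 0.183 + 0.0793 = 0.2903.
g_wv = 0.6815 − 0.2903 = 0.39.

0.39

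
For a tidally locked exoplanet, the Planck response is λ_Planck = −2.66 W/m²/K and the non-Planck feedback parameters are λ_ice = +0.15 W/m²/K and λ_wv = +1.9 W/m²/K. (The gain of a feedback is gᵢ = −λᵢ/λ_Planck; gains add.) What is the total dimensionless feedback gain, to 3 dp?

Convert to gains: g_ice = 0.15/2.66 = 0.05639; g_wv = 1.9/2.66 = 0.7143.
Total gain g = 0.77069.

0.771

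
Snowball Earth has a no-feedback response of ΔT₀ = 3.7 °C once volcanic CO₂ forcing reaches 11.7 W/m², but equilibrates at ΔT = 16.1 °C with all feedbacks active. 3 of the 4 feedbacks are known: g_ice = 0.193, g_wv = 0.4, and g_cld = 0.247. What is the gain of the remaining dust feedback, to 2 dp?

Amplification A = ΔT/ΔT₀ = 16.1/3.7 = 4.351.
Total gain g = 1 − 1/A = 1 − 1/4.351 = 0.7702.
Known gains sum to 0.193 + 0.4 + 0.247 = 0.84.
g_dust = 0.7702 − 0.84 = -0.07.

-0.07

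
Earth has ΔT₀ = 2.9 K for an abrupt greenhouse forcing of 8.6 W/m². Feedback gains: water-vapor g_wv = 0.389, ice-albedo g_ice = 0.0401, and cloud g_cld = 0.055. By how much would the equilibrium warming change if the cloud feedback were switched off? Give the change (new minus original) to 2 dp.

-0.54 K

Original: g = 0.4841, ΔT = 2.9/(1−0.4841) = 5.6212 K.
Without cloud: g' = 0.4291, ΔT' = 2.9/(1−0.4291) = 5.0797 K.
Change = 5.0797 − 5.6212 = -0.54 K.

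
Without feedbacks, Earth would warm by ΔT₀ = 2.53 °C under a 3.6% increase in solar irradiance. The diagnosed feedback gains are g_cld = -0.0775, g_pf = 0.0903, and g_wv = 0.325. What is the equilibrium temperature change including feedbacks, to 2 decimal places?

3.82 °C

Total gain g = -0.0775 + 0.0903 + 0.325 = 0.3378.
Amplification A = 1/(1 − 0.3378) = 1.51.
ΔT = 2.53 × 1.51 = 3.82 °C.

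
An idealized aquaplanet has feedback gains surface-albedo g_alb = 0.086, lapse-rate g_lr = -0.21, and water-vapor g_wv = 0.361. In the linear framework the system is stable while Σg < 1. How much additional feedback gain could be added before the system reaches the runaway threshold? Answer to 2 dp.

0.76

Current total gain = 0.086 − 0.21 + 0.361 = 0.237.
Margin to runaway = 1 − 0.237 = 0.76.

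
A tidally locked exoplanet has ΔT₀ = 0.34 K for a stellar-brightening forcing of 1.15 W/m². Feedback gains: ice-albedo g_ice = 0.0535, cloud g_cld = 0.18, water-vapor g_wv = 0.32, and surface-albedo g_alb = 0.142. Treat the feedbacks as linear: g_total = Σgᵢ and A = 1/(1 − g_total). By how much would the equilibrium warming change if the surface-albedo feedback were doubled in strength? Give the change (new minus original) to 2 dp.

Original: g = 0.6955, ΔT = 0.34/(1−0.6955) = 1.1166 K.
With doubled surface-albedo: g' = 0.8375, ΔT' = 0.34/(1−0.8375) = 2.0923 K.
Change = 2.0923 − 1.1166 = 0.98 K.

0.98 K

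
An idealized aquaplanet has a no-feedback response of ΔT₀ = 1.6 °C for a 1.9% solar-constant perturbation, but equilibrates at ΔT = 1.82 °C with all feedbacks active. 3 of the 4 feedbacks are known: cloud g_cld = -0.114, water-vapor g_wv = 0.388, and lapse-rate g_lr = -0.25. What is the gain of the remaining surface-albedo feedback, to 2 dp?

Amplification A = ΔT/ΔT₀ = 1.82/1.6 = 1.137.
Total gain g = 1 − 1/A = 1 − 1/1.137 = 0.1205.
Known gains sum to -0.114 + 0.388 − 0.25 = 0.024.
g_alb = 0.1205 − 0.024 = 0.10.

0.10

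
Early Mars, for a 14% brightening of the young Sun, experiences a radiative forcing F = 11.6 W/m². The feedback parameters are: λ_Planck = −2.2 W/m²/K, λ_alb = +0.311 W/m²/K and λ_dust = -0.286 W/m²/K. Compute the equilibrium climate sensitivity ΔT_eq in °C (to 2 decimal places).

Net feedback parameter λ = (−2.2) + (+0.311) + (-0.286) = -2.175 W/m²/K.
ΔT = −F/λ = −11.6/(-2.175) = 5.33 °C.

5.33 °C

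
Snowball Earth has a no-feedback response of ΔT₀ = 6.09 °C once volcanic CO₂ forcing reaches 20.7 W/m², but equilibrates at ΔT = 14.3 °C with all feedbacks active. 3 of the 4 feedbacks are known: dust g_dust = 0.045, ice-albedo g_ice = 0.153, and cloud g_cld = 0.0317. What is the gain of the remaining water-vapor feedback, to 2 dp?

0.34

Amplification A = ΔT/ΔT₀ = 14.3/6.09 = 2.348.
Total gain g = 1 − 1/A = 1 − 1/2.348 = 0.5741.
Known gains sum to 0.045 + 0.153 + 0.0317 = 0.2297.
g_wv = 0.5741 − 0.2297 = 0.34.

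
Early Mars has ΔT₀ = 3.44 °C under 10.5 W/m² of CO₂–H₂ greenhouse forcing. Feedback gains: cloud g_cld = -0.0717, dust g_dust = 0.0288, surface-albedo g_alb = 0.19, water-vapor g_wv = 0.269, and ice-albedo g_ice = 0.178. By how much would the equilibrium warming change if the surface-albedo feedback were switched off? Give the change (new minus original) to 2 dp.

-2.70 °C

Original: g = 0.5941, ΔT = 3.44/(1−0.5941) = 8.4750 °C.
Without surface-albedo: g' = 0.4041, ΔT' = 3.44/(1−0.4041) = 5.7728 °C.
Change = 5.7728 − 8.4750 = -2.70 °C.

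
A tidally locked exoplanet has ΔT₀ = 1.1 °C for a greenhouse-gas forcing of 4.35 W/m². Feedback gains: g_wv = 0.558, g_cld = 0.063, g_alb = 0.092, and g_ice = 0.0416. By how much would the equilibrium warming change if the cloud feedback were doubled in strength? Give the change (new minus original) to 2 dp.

1.55 °C

Original: g = 0.7546, ΔT = 1.1/(1−0.7546) = 4.4825 °C.
With doubled cloud: g' = 0.8176, ΔT' = 1.1/(1−0.8176) = 6.0307 °C.
Change = 6.0307 − 4.4825 = 1.55 °C.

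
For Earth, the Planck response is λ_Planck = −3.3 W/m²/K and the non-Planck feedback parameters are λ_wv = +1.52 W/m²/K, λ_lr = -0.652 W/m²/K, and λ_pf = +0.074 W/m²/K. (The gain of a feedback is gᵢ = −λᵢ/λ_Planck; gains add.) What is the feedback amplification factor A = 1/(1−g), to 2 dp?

Convert to gains: g_wv = 1.52/3.3 = 0.4606; g_lr = -0.652/3.3 = -0.1976; g_pf = 0.074/3.3 = 0.02242.
Total gain g = 0.28542.
A = 1/(1 − 0.28542) = 1.40.

1.40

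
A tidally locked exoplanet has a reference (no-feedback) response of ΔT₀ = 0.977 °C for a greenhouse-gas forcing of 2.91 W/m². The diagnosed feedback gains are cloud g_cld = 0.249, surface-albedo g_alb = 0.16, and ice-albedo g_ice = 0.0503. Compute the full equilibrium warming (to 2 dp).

Total gain g = 0.249 + 0.16 + 0.0503 = 0.4593.
Amplification A = 1/(1 − 0.4593) = 1.849.
ΔT = 0.977 × 1.849 = 1.81 °C.

1.81 °C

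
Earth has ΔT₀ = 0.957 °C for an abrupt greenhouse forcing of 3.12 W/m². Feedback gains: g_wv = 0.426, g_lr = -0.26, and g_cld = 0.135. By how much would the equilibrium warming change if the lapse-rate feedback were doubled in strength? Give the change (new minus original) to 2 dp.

Original: g = 0.301, ΔT = 0.957/(1−0.301) = 1.3691 °C.
With doubled lapse-rate: g' = 0.041, ΔT' = 0.957/(1−0.041) = 0.9979 °C.
Change = 0.9979 − 1.3691 = -0.37 °C.

-0.37 °C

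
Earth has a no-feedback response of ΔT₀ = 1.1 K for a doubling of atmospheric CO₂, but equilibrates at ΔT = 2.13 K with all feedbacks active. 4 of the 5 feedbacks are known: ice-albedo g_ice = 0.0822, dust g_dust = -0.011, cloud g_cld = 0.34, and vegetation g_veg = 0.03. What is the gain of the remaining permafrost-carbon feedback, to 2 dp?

0.04

Amplification A = ΔT/ΔT₀ = 2.13/1.1 = 1.936.
Total gain g = 1 − 1/A = 1 − 1/1.936 = 0.4835.
Known gains sum to 0.0822 − 0.011 + 0.34 + 0.03 = 0.4412.
g_pf = 0.4835 − 0.4412 = 0.04.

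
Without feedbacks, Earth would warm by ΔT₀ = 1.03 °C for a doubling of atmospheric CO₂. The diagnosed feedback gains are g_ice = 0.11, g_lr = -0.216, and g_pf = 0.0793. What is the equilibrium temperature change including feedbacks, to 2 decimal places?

1.00 °C

Total gain g = 0.11 − 0.216 + 0.0793 = -0.0267.
Amplification A = 1/(1 + 0.0267) = 0.974.
ΔT = 1.03 × 0.974 = 1.00 °C.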